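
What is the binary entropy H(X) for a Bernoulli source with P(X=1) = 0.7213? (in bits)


H = -p*log2(p) - (1-p)*log2(1-p). -0.7213*log2(0.7213) = 0.339969; -0.2787*log2(0.2787) = 0.513704. H = 0.339969 + 0.513704 = 0.8537

0.8537 bits


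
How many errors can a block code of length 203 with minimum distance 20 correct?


Correction capability = floor((d-1)/2) = floor((20-1)/2) = 9

9 errors


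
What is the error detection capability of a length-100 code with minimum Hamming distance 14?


Detection capability = d_min - 1 = 14 - 1 = 13

13 errors


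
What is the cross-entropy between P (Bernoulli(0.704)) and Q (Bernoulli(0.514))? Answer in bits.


H(P,Q) = -p*log2(q) - (1-p)*log2(1-q). -0.704*log2(0.514) = 0.675952; -0.296*log2(0.486) = 0.308128. H(P,Q) = 0.675952 + 0.308128 = 0.9841

0.9841 bits


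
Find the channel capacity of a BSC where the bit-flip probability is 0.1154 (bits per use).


H(p) = -p*log2(p) - (1-p)*log2(1-p) = -0.1154*log2(0.1154) - 0.8846*log2(0.8846) = 0.359504 + 0.156488 = 0.516. C = 1 - H(p) = 1 - 0.516 = 0.484

0.484 bits


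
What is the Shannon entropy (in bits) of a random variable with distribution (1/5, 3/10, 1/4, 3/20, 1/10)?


H = -sum(p_i * log2(p_i)). Terms: -(1/5)*log2(1/5) = 0.464386; -(3/10)*log2(3/10) = 0.521090; -(1/4)*log2(1/4) = 0.500000; -(3/20)*log2(3/20) = 0.410545; -(1/10)*log2(1/10) = 0.332193. H = 0.464386 + 0.521090 + 0.500000 + 0.410545 + 0.332193 = 2.2282

2.2282 bits


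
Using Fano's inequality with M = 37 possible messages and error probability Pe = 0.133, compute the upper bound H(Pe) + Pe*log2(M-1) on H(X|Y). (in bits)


H(Pe) = -Pe*log2(Pe) - (1-Pe)*log2(1-Pe) = -0.133*log2(0.133) - 0.867*log2(0.867) = 0.387097 + 0.178512 = 0.5656. Pe*log2(M-1) = 0.133*log2(36) = 0.687600. Bound = H(Pe) + Pe*log2(M-1) = 0.387097 + 0.178512 + 0.687600 = 1.2532

1.2532 bits


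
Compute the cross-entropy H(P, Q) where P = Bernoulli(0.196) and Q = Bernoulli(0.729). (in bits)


H(P,Q) = -p*log2(q) - (1-p)*log2(1-q). -0.196*log2(0.729) = 0.089378; -0.804*log2(0.271) = 1.514443. H(P,Q) = 0.089378 + 1.514443 = 1.6038

1.6038 bits


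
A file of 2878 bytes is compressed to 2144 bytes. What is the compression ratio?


Ratio = original / compressed = 2878 / 2144 = 1.3424

1.3424


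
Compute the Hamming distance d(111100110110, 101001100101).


Count differing positions: . ^ . ^ . ^ . ^ . . ^ ^ = 6 differences

6


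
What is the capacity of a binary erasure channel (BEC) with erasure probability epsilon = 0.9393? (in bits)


C = 1 - epsilon = 1 - 0.9393 = 0.0607

0.0607 bits


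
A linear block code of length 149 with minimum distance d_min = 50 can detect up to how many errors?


Detection capability = d_min - 1 = 50 - 1 = 49

49 errors


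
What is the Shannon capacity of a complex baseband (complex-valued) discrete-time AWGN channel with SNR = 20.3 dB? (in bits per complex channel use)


SNR_linear = 10^(20.3/10) = 107.1519; C = log2(1 + SNR_linear) = log2(1 + 107.1519) = 6.7569

6.7569 bits/channel use


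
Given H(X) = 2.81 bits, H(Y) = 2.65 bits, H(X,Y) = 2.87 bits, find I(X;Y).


I(X;Y) = H(X) + H(Y) - H(X,Y) = 2.81 + 2.65 - 2.87 = 2.59

2.59 bits


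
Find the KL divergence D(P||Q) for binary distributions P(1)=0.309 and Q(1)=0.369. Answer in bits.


KL = p*log2(p/q) + (1-p)*log2((1-p)/(1-q)) = 0.309*log2(0.309/0.369) + 0.691*log2(0.691/0.631) = 0.0114

0.0114 bits


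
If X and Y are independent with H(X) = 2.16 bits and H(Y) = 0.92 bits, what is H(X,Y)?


For independent variables, H(X,Y) = H(X) + H(Y) = 2.16 + 0.92 = 3.08

3.08 bits


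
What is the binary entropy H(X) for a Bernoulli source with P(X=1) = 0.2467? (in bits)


H = -p*log2(p) - (1-p)*log2(1-p). -0.2467*log2(0.2467) = 0.498129; -0.7533*log2(0.7533) = 0.307876. H = 0.498129 + 0.307876 = 0.806

0.806 bits


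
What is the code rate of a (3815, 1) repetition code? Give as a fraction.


Rate = k/n = 1/3815

1/3815


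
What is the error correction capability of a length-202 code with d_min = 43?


Correction capability = floor((d-1)/2) = floor((43-1)/2) = 21

21 errors


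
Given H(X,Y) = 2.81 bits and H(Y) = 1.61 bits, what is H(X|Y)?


H(X|Y) = H(X,Y) - H(Y) = 2.81 - 1.61 = 1.2

1.2 bits


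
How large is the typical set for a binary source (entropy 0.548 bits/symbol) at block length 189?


log2|A_typical| = nH = 189 * 0.548 = 103.572, so |A_typical| ~ 2^103.572 = 1.508e+31

1.508e+31


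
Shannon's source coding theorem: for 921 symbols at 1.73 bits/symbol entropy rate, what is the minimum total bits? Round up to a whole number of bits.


Minimum bits >= n * H = 921 * 1.73 = 1593.33, rounded up to a whole number of bits = 1594

1594 bits


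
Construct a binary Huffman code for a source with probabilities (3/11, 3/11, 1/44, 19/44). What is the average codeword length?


Huffman construction (repeatedly merge the two least-probable nodes; each merge adds 1 bit to every symbol beneath it): 1/44 + 3/11 = 13/44; 3/11 + 13/44 = 25/44; 19/44 + 25/44 = 1. Resulting codeword lengths (in the order the probabilities were given): (3, 2, 3, 1). L_avg = sum(p_i * l_i) = 3/11*3 + 3/11*2 + 1/44*3 + 19/44*1 = 41/22 = 1.8636

1.8636 bits


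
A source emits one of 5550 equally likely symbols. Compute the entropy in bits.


H = log2(n) = log2(5550) = 12.4383

12.4383 bits


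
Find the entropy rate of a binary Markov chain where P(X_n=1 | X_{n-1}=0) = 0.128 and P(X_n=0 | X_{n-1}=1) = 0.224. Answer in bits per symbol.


Stationary distribution: pi_0 = p10/(p01+p10) = 0.6364, pi_1 = 0.3636. Entropy rate H' = pi_0*H(p01) + pi_1*H(p10) = 0.6364*0.5519 + 0.3636*0.7674 = 0.6303

0.6303 bits/symbol


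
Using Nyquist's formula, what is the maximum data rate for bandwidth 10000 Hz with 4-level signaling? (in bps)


Rate = 2 * B * log2(M) = 2 * 10000 * 2.0 = 40000.0

40000.0 bps


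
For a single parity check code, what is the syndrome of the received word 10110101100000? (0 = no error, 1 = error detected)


Syndrome = XOR of all bits = 1 XOR 0 XOR 1 XOR 1 XOR 0 XOR 1 XOR 0 XOR 1 XOR 1 XOR 0 XOR 0 XOR 0 XOR 0 XOR 0 = 0

0


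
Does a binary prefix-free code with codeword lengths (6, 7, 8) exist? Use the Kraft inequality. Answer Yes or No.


Kraft sum = sum(2^(-l_i)) = 0.0273, need <= 1. Result: satisfied (a binary prefix-free code with these lengths exists)

Yes


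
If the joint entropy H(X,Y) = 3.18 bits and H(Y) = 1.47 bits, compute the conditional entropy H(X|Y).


H(X|Y) = H(X,Y) - H(Y) = 3.18 - 1.47 = 1.71

1.71 bits


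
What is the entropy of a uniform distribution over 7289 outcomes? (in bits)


H = log2(n) = log2(7289) = 12.8315

12.8315 bits


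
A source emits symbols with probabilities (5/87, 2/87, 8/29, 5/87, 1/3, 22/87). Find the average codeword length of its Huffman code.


Huffman construction (repeatedly merge the two least-probable nodes; each merge adds 1 bit to every symbol beneath it): 2/87 + 5/87 = 7/87; 5/87 + 7/87 = 4/29; 4/29 + 22/87 = 34/87; 8/29 + 1/3 = 53/87; 34/87 + 53/87 = 1. Resulting codeword lengths (in the order the probabilities were given): (4, 4, 2, 3, 2, 2). L_avg = sum(p_i * l_i) = 5/87*4 + 2/87*4 + 8/29*2 + 5/87*3 + 1/3*2 + 22/87*2 = 193/87 = 2.2184

2.2184 bits


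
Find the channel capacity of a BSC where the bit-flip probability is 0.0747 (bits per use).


H(p) = -p*log2(p) - (1-p)*log2(1-p) = -0.0747*log2(0.0747) - 0.9253*log2(0.9253) = 0.279583 + 0.103640 = 0.3832. C = 1 - H(p) = 1 - 0.3832 = 0.6168

0.6168 bits


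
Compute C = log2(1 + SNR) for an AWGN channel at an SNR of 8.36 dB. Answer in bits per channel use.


SNR_linear = 10^(8.36/10) = 6.8549; C = log2(1 + SNR_linear) = log2(1 + 6.8549) = 2.9736

2.9736 bits/channel use


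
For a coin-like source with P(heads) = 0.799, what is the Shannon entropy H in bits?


H = -p*log2(p) - (1-p)*log2(1-p). -0.799*log2(0.799) = 0.258662; -0.201*log2(0.201) = 0.465261. H = 0.258662 + 0.465261 = 0.7239

0.7239 bits


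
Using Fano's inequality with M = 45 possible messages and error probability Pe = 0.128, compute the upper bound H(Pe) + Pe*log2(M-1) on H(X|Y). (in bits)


H(Pe) = -Pe*log2(Pe) - (1-Pe)*log2(1-Pe) = -0.128*log2(0.128) - 0.872*log2(0.872) = 0.379620 + 0.172307 = 0.5519. Pe*log2(M-1) = 0.128*log2(44) = 0.698807. Bound = H(Pe) + Pe*log2(M-1) = 0.379620 + 0.172307 + 0.698807 = 1.2507

1.2507 bits


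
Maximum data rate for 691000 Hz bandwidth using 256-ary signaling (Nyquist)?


Rate = 2 * B * log2(M) = 2 * 691000 * 8.0 = 11056000.0

11056000.0 bps


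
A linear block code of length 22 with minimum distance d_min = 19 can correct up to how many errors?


Correction capability = floor((d-1)/2) = floor((19-1)/2) = 9

9 errors


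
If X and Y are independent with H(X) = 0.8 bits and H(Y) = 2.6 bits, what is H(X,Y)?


For independent variables, H(X,Y) = H(X) + H(Y) = 0.8 + 2.6 = 3.4

3.4 bits


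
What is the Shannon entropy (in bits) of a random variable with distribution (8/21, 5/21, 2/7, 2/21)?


H = -sum(p_i * log2(p_i)). Terms: -(8/21)*log2(8/21) = 0.530407; -(5/21)*log2(5/21) = 0.492950; -(2/7)*log2(2/7) = 0.516387; -(2/21)*log2(2/21) = 0.323078. H = 0.530407 + 0.492950 + 0.516387 + 0.323078 = 1.8628

1.8628 bits


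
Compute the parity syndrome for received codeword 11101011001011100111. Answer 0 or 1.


Syndrome = XOR of all bits = 1 XOR 1 XOR 1 XOR 0 XOR 1 XOR 0 XOR 1 XOR 1 XOR 0 XOR 0 XOR 1 XOR 0 XOR 1 XOR 1 XOR 1 XOR 0 XOR 0 XOR 1 XOR 1 XOR 1 = 1

1


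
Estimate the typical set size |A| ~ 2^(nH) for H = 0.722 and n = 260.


log2|A_typical| = nH = 260 * 0.722 = 187.72, so |A_typical| ~ 2^187.72 = 3.231e+56

3.231e+56


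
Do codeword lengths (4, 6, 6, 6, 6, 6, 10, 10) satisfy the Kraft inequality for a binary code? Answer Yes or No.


Kraft sum = sum(2^(-l_i)) = 0.1426, need <= 1. Result: satisfied (a binary prefix-free code with these lengths exists)

Yes


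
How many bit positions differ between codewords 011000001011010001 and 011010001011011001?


Count differing positions: . . . . ^ . . . . . . . . . ^ . . . = 2 differences

2


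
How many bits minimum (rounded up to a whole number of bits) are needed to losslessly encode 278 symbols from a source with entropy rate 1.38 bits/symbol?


Minimum bits >= n * H = 278 * 1.38 = 383.64, rounded up to a whole number of bits = 384

384 bits


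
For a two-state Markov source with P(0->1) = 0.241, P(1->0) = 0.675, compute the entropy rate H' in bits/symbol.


Stationary distribution: pi_0 = p10/(p01+p10) = 0.7369, pi_1 = 0.2631. Entropy rate H' = pi_0*H(p01) + pi_1*H(p10) = 0.7369*0.7967 + 0.2631*0.9097 = 0.8264

0.8264 bits/symbol


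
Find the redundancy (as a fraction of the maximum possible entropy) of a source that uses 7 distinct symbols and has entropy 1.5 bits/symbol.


H_max = log2(K) = log2(7) = 2.8074 bits/symbol. Redundancy = 1 - H/H_max = 1 - 1.5/2.8074 = 1 - 0.5343 = 0.4657

0.4657


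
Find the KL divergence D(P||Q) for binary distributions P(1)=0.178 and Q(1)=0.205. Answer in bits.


KL = p*log2(p/q) + (1-p)*log2((1-p)/(1-q)) = 0.178*log2(0.178/0.205) + 0.822*log2(0.822/0.795) = 0.0033

0.0033 bits


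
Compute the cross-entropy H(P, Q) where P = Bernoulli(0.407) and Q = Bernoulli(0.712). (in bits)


H(P,Q) = -p*log2(q) - (1-p)*log2(1-q). -0.407*log2(0.712) = 0.199451; -0.593*log2(0.288) = 1.064945. H(P,Q) = 0.199451 + 1.064945 = 1.2644

1.2644 bits


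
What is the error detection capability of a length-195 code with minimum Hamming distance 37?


Detection capability = d_min - 1 = 37 - 1 = 36

36 errors


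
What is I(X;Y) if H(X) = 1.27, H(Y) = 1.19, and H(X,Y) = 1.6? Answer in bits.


I(X;Y) = H(X) + H(Y) - H(X,Y) = 1.27 + 1.19 - 1.6 = 0.86

0.86 bits


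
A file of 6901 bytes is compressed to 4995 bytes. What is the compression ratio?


Ratio = original / compressed = 6901 / 4995 = 1.3816

1.3816


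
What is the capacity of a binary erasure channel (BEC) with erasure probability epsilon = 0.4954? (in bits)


C = 1 - epsilon = 1 - 0.4954 = 0.5046

0.5046 bits


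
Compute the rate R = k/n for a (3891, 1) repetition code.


Rate = k/n = 1/3891

1/3891


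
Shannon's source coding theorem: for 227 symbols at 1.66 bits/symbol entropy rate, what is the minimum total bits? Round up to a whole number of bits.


Minimum bits >= n * H = 227 * 1.66 = 376.82, rounded up to a whole number of bits = 377

377 bits


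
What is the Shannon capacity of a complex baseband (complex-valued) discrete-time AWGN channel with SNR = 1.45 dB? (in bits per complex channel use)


SNR_linear = 10^(1.45/10) = 1.3964; C = log2(1 + SNR_linear) = log2(1 + 1.3964) = 1.2608

1.2608 bits/channel use


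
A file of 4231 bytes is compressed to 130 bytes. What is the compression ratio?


Ratio = original / compressed = 4231 / 130 = 32.5462

32.5462


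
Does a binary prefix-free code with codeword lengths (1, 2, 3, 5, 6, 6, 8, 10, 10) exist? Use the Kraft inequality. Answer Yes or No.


Kraft sum = sum(2^(-l_i)) = 0.9434, need <= 1. Result: satisfied (a binary prefix-free code with these lengths exists)

Yes


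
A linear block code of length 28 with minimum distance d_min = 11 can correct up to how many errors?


Correction capability = floor((d-1)/2) = floor((11-1)/2) = 5

5 errors


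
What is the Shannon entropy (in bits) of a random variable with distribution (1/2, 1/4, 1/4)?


H = -sum(p_i * log2(p_i)). Terms: -(1/2)*log2(1/2) = 0.500000; -(1/4)*log2(1/4) = 0.500000; -(1/4)*log2(1/4) = 0.500000. H = 0.500000 + 0.500000 + 0.500000 = 1.5

1.5 bits


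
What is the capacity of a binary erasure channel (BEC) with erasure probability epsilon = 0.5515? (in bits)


C = 1 - epsilon = 1 - 0.5515 = 0.4485

0.4485 bits


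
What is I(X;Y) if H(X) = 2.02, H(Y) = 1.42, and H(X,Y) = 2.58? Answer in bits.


I(X;Y) = H(X) + H(Y) - H(X,Y) = 2.02 + 1.42 - 2.58 = 0.86

0.86 bits


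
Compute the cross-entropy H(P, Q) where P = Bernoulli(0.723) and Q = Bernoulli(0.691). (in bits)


H(P,Q) = -p*log2(q) - (1-p)*log2(1-q). -0.723*log2(0.691) = 0.385534; -0.277*log2(0.309) = 0.469327. H(P,Q) = 0.385534 + 0.469327 = 0.8549

0.8549 bits


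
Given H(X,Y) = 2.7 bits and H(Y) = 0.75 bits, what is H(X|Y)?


H(X|Y) = H(X,Y) - H(Y) = 2.7 - 0.75 = 1.95

1.95 bits


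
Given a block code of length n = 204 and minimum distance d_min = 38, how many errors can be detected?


Detection capability = d_min - 1 = 38 - 1 = 37

37 errors


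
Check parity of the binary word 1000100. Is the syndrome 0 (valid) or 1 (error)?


Syndrome = XOR of all bits = 1 XOR 0 XOR 0 XOR 0 XOR 1 XOR 0 XOR 0 = 0

0


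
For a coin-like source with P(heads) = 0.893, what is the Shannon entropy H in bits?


H = -p*log2(p) - (1-p)*log2(1-p). -0.893*log2(0.893) = 0.145798; -0.107*log2(0.107) = 0.345002. H = 0.145798 + 0.345002 = 0.4908

0.4908 bits


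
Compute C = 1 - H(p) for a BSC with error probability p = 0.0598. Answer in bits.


H(p) = -p*log2(p) - (1-p)*log2(1-p) = -0.0598*log2(0.0598) - 0.9402*log2(0.9402) = 0.243010 + 0.083641 = 0.3267. C = 1 - H(p) = 1 - 0.3267 = 0.6733

0.6733 bits


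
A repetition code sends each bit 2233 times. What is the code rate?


Rate = k/n = 1/2233

1/2233


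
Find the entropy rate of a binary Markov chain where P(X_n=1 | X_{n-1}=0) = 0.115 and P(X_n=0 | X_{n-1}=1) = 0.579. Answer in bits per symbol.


Stationary distribution: pi_0 = p10/(p01+p10) = 0.8343, pi_1 = 0.1657. Entropy rate H' = pi_0*H(p01) + pi_1*H(p10) = 0.8343*0.5148 + 0.1657*0.9819 = 0.5922

0.5922 bits/symbol


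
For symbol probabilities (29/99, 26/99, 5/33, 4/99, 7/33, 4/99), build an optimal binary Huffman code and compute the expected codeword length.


Huffman construction (repeatedly merge the two least-probable nodes; each merge adds 1 bit to every symbol beneath it): 4/99 + 4/99 = 8/99; 8/99 + 5/33 = 23/99; 7/33 + 23/99 = 4/9; 26/99 + 29/99 = 5/9; 4/9 + 5/9 = 1. Resulting codeword lengths (in the order the probabilities were given): (2, 2, 3, 4, 2, 4). L_avg = sum(p_i * l_i) = 29/99*2 + 26/99*2 + 5/33*3 + 4/99*4 + 7/33*2 + 4/99*4 = 229/99 = 2.3131

2.3131 bits


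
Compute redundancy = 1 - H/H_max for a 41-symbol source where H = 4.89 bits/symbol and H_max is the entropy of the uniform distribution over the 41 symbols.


H_max = log2(K) = log2(41) = 5.3576 bits/symbol. Redundancy = 1 - H/H_max = 1 - 4.89/5.3576 = 1 - 0.9127 = 0.0873

0.0873


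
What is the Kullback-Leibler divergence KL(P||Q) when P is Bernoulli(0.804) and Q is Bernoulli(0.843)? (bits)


KL = p*log2(p/q) + (1-p)*log2((1-p)/(1-q)) = 0.804*log2(0.804/0.843) + 0.196*log2(0.196/0.157) = 0.0078

0.0078 bits


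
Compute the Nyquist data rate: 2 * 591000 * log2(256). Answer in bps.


Rate = 2 * B * log2(M) = 2 * 591000 * 8.0 = 9456000.0

9456000.0 bps


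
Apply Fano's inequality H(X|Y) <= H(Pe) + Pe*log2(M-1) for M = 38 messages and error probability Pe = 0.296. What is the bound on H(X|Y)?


H(Pe) = -Pe*log2(Pe) - (1-Pe)*log2(1-Pe) = -0.296*log2(0.296) - 0.704*log2(0.704) = 0.519874 + 0.356472 = 0.8763. Pe*log2(M-1) = 0.296*log2(37) = 1.541998. Bound = H(Pe) + Pe*log2(M-1) = 0.519874 + 0.356472 + 1.541998 = 2.4183

2.4183 bits


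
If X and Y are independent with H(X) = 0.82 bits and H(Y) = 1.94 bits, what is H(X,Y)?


For independent variables, H(X,Y) = H(X) + H(Y) = 0.82 + 1.94 = 2.76

2.76 bits


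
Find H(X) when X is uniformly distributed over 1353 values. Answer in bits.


H = log2(n) = log2(1353) = 10.4019

10.4019 bits


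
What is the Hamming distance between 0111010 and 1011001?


Count differing positions: ^ ^ . . . ^ ^ = 4 differences

4


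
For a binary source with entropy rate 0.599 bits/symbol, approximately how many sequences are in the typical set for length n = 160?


log2|A_typical| = nH = 160 * 0.599 = 95.84, so |A_typical| ~ 2^95.84 = 7.091e+28

7.091e+28


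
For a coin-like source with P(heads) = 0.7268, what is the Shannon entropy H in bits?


H = -p*log2(p) - (1-p)*log2(1-p). -0.7268*log2(0.7268) = 0.334597; -0.2732*log2(0.2732) = 0.511422. H = 0.334597 + 0.511422 = 0.846

0.846 bits


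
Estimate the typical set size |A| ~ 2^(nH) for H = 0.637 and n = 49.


log2|A_typical| = nH = 49 * 0.637 = 31.213, so |A_typical| ~ 2^31.213 = 2.489e+09

2.489e+09


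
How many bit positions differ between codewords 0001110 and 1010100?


Count differing positions: ^ . ^ ^ . ^ . = 4 differences

4


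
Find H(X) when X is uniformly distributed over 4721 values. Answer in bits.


H = log2(n) = log2(4721) = 12.2049

12.2049 bits


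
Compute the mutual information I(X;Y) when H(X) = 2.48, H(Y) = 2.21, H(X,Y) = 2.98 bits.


I(X;Y) = H(X) + H(Y) - H(X,Y) = 2.48 + 2.21 - 2.98 = 1.71

1.71 bits


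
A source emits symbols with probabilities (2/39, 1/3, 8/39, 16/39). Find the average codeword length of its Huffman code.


Huffman construction (repeatedly merge the two least-probable nodes; each merge adds 1 bit to every symbol beneath it): 2/39 + 8/39 = 10/39; 10/39 + 1/3 = 23/39; 16/39 + 23/39 = 1. Resulting codeword lengths (in the order the probabilities were given): (3, 2, 3, 1). L_avg = sum(p_i * l_i) = 2/39*3 + 1/3*2 + 8/39*3 + 16/39*1 = 24/13 = 1.8462

1.8462 bits


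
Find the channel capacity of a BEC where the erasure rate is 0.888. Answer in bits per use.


C = 1 - epsilon = 1 - 0.888 = 0.112

0.112 bits


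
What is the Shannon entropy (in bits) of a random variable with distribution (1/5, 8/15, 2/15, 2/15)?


H = -sum(p_i * log2(p_i)). Terms: -(1/5)*log2(1/5) = 0.464386; -(8/15)*log2(8/15) = 0.483675; -(2/15)*log2(2/15) = 0.387585; -(2/15)*log2(2/15) = 0.387585. H = 0.464386 + 0.483675 + 0.387585 + 0.387585 = 1.7232

1.7232 bits


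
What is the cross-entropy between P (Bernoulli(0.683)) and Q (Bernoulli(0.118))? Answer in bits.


H(P,Q) = -p*log2(q) - (1-p)*log2(1-q). -0.683*log2(0.118) = 2.105785; -0.317*log2(0.882) = 0.057424. H(P,Q) = 2.105785 + 0.057424 = 2.1632

2.1632 bits


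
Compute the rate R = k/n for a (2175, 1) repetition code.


Rate = k/n = 1/2175

1/2175


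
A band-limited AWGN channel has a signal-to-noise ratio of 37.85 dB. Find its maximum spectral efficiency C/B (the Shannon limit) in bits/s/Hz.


SNR_linear = 10^(37.85/10) = 6095.369; C/B = log2(1 + SNR_linear) = log2(1 + 6095.369) = 12.5737

12.5737 bits/s/Hz


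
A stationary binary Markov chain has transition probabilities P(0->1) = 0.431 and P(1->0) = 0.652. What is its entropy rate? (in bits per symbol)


Stationary distribution: pi_0 = p10/(p01+p10) = 0.602, pi_1 = 0.398. Entropy rate H' = pi_0*H(p01) + pi_1*H(p10) = 0.602*0.9862 + 0.398*0.9323 = 0.9647

0.9647 bits/symbol


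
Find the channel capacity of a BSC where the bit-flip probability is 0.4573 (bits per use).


H(p) = -p*log2(p) - (1-p)*log2(1-p) = -0.4573*log2(0.4573) - 0.5427*log2(0.5427) = 0.516194 + 0.478538 = 0.9947. C = 1 - H(p) = 1 - 0.9947 = 0.0053

0.0053 bits


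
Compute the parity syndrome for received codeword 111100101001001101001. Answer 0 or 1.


Syndrome = XOR of all bits = 1 XOR 1 XOR 1 XOR 1 XOR 0 XOR 0 XOR 1 XOR 0 XOR 1 XOR 0 XOR 0 XOR 1 XOR 0 XOR 0 XOR 1 XOR 1 XOR 0 XOR 1 XOR 0 XOR 0 XOR 1 = 1

1


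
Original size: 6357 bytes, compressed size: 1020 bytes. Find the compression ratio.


Ratio = original / compressed = 6357 / 1020 = 6.2324

6.2324


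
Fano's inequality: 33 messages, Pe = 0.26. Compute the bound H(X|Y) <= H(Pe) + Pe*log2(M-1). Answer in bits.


H(Pe) = -Pe*log2(Pe) - (1-Pe)*log2(1-Pe) = -0.26*log2(0.26) - 0.74*log2(0.74) = 0.505288 + 0.321458 = 0.8267. Pe*log2(M-1) = 0.26*log2(32) = 1.300000. Bound = H(Pe) + Pe*log2(M-1) = 0.505288 + 0.321458 + 1.300000 = 2.1267

2.1267 bits


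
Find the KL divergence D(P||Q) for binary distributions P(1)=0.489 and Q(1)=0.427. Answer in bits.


KL = p*log2(p/q) + (1-p)*log2((1-p)/(1-q)) = 0.489*log2(0.489/0.427) + 0.511*log2(0.511/0.573) = 0.0112

0.0112 bits


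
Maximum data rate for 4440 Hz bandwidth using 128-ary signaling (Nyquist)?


Rate = 2 * B * log2(M) = 2 * 4440 * 7.0 = 62160.0

62160.0 bps


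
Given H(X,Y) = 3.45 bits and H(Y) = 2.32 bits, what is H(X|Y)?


H(X|Y) = H(X,Y) - H(Y) = 3.45 - 2.32 = 1.13

1.13 bits


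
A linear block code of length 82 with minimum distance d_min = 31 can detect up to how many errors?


Detection capability = d_min - 1 = 31 - 1 = 30

30 errors


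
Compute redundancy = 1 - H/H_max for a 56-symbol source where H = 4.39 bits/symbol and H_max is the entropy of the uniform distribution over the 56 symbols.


H_max = log2(K) = log2(56) = 5.8074 bits/symbol. Redundancy = 1 - H/H_max = 1 - 4.39/5.8074 = 1 - 0.7559 = 0.2441

0.2441


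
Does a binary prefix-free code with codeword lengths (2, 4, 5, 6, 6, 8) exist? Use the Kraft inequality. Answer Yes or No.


Kraft sum = sum(2^(-l_i)) = 0.3789, need <= 1. Result: satisfied (a binary prefix-free code with these lengths exists)

Yes


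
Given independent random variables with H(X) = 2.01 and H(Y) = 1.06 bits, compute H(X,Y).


For independent variables, H(X,Y) = H(X) + H(Y) = 2.01 + 1.06 = 3.07

3.07 bits


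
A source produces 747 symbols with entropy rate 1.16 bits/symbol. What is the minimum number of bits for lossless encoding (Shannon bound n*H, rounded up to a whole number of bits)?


Minimum bits >= n * H = 747 * 1.16 = 866.52, rounded up to a whole number of bits = 867

867 bits


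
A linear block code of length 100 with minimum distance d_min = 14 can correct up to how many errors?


Correction capability = floor((d-1)/2) = floor((14-1)/2) = 6

6 errors


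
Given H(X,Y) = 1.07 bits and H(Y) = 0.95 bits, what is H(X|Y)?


H(X|Y) = H(X,Y) - H(Y) = 1.07 - 0.95 = 0.12

0.12 bits


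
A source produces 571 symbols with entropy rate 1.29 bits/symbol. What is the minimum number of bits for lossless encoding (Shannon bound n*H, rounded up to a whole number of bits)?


Minimum bits >= n * H = 571 * 1.29 = 736.59, rounded up to a whole number of bits = 737

737 bits


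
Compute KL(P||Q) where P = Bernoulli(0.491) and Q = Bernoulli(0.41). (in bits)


KL = p*log2(p/q) + (1-p)*log2((1-p)/(1-q)) = 0.491*log2(0.491/0.41) + 0.509*log2(0.509/0.59) = 0.0193

0.0193 bits


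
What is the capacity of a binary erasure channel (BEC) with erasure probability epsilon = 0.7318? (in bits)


C = 1 - epsilon = 1 - 0.7318 = 0.2682

0.2682 bits


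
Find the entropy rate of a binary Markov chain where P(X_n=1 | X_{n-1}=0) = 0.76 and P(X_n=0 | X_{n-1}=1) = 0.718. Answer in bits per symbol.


Stationary distribution: pi_0 = p10/(p01+p10) = 0.4858, pi_1 = 0.5142. Entropy rate H' = pi_0*H(p01) + pi_1*H(p10) = 0.4858*0.795 + 0.5142*0.8582 = 0.8275

0.8275 bits/symbol


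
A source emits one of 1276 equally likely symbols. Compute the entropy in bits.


H = log2(n) = log2(1276) = 10.3174

10.3174 bits


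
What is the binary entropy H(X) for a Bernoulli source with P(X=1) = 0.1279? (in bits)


H = -p*log2(p) - (1-p)*log2(1-p). -0.1279*log2(0.1279) = 0.379468; -0.8721*log2(0.8721) = 0.172183. H = 0.379468 + 0.172183 = 0.5517

0.5517 bits


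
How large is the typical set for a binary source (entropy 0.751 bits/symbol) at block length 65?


log2|A_typical| = nH = 65 * 0.751 = 48.815, so |A_typical| ~ 2^48.815 = 4.952e+14

4.952e+14


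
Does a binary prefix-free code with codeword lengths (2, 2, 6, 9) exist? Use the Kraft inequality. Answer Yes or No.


Kraft sum = sum(2^(-l_i)) = 0.5176, need <= 1. Result: satisfied (a binary prefix-free code with these lengths exists)

Yes


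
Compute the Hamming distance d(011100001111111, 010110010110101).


Count differing positions: . . ^ . ^ . . ^ ^ . . ^ . ^ . = 6 differences

6


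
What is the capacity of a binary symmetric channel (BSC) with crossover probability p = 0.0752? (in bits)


H(p) = -p*log2(p) - (1-p)*log2(1-p) = -0.0752*log2(0.0752) - 0.9248*log2(0.9248) = 0.280731 + 0.104305 = 0.385. C = 1 - H(p) = 1 - 0.385 = 0.615

0.615 bits


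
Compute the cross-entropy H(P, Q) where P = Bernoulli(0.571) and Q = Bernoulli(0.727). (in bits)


H(P,Q) = -p*log2(q) - (1-p)*log2(1-q). -0.571*log2(0.727) = 0.262644; -0.429*log2(0.273) = 0.803529. H(P,Q) = 0.262644 + 0.803529 = 1.0662

1.0662 bits


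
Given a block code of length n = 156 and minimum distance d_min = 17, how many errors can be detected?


Detection capability = d_min - 1 = 17 - 1 = 16

16 errors


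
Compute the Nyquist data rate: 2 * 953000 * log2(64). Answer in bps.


Rate = 2 * B * log2(M) = 2 * 953000 * 6.0 = 11436000.0

11436000.0 bps


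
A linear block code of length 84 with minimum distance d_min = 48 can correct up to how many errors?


Correction capability = floor((d-1)/2) = floor((48-1)/2) = 23

23 errors


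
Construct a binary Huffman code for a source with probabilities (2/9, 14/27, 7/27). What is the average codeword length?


Huffman construction (repeatedly merge the two least-probable nodes; each merge adds 1 bit to every symbol beneath it): 2/9 + 7/27 = 13/27; 13/27 + 14/27 = 1. Resulting codeword lengths (in the order the probabilities were given): (2, 1, 2). L_avg = sum(p_i * l_i) = 2/9*2 + 14/27*1 + 7/27*2 = 40/27 = 1.4815

1.4815 bits


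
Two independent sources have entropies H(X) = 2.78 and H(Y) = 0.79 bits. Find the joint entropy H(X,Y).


For independent variables, H(X,Y) = H(X) + H(Y) = 2.78 + 0.79 = 3.57

3.57 bits


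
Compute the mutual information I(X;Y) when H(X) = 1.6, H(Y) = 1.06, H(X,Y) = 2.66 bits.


I(X;Y) = H(X) + H(Y) - H(X,Y) = 1.6 + 1.06 - 2.66 = 0.0

0.0 bits


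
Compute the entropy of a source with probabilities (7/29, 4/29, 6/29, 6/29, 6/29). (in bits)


H = -sum(p_i * log2(p_i)). Terms: -(7/29)*log2(7/29) = 0.494979; -(4/29)*log2(4/29) = 0.394204; -(6/29)*log2(6/29) = 0.470280; -(6/29)*log2(6/29) = 0.470280; -(6/29)*log2(6/29) = 0.470280. H = 0.494979 + 0.394204 + 0.470280 + 0.470280 + 0.470280 = 2.3

2.3 bits


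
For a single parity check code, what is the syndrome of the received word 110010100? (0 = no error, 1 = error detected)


Syndrome = XOR of all bits = 1 XOR 1 XOR 0 XOR 0 XOR 1 XOR 0 XOR 1 XOR 0 XOR 0 = 0

0


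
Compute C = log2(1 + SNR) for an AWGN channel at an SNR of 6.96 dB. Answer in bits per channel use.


SNR_linear = 10^(6.96/10) = 4.9659; C = log2(1 + SNR_linear) = log2(1 + 4.9659) = 2.5767

2.5767 bits/channel use


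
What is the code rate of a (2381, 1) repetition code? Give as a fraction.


Rate = k/n = 1/2381

1/2381


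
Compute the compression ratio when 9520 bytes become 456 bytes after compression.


Ratio = original / compressed = 9520 / 456 = 20.8772

20.8772


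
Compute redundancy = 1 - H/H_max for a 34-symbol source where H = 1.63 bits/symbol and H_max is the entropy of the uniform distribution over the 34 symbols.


H_max = log2(K) = log2(34) = 5.0875 bits/symbol. Redundancy = 1 - H/H_max = 1 - 1.63/5.0875 = 1 - 0.3204 = 0.6796

0.6796


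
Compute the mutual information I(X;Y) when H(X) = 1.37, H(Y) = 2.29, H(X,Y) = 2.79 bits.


I(X;Y) = H(X) + H(Y) - H(X,Y) = 1.37 + 2.29 - 2.79 = 0.87

0.87 bits


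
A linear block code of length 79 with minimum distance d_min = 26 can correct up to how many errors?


Correction capability = floor((d-1)/2) = floor((26-1)/2) = 12

12 errors


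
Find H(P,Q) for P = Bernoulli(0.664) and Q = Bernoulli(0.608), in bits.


H(P,Q) = -p*log2(q) - (1-p)*log2(1-q). -0.664*log2(0.608) = 0.476657; -0.336*log2(0.392) = 0.453961. H(P,Q) = 0.476657 + 0.453961 = 0.9306

0.9306 bits


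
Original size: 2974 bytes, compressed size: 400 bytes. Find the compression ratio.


Ratio = original / compressed = 2974 / 400 = 7.435

7.435


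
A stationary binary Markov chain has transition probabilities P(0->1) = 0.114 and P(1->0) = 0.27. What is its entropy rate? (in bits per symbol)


Stationary distribution: pi_0 = p10/(p01+p10) = 0.7031, pi_1 = 0.2969. Entropy rate H' = pi_0*H(p01) + pi_1*H(p10) = 0.7031*0.5119 + 0.2969*0.8415 = 0.6097

0.6097 bits/symbol


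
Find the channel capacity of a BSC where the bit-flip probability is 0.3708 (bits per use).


H(p) = -p*log2(p) - (1-p)*log2(1-p) = -0.3708*log2(0.3708) - 0.6292*log2(0.6292) = 0.530721 + 0.420563 = 0.9513. C = 1 - H(p) = 1 - 0.9513 = 0.0487

0.0487 bits


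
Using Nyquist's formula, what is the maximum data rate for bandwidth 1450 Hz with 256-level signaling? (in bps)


Rate = 2 * B * log2(M) = 2 * 1450 * 8.0 = 23200.0

23200.0 bps


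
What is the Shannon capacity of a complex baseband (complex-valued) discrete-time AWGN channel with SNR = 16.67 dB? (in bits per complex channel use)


SNR_linear = 10^(16.67/10) = 46.4515; C = log2(1 + SNR_linear) = log2(1 + 46.4515) = 5.5684

5.5684 bits/channel use


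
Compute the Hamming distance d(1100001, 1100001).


Count differing positions: . . . . . . . = 0 differences

0


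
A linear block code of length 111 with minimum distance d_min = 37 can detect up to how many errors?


Detection capability = d_min - 1 = 37 - 1 = 36

36 errors


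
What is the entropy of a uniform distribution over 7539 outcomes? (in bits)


H = log2(n) = log2(7539) = 12.8802

12.8802 bits


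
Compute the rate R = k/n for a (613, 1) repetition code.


Rate = k/n = 1/613

1/613


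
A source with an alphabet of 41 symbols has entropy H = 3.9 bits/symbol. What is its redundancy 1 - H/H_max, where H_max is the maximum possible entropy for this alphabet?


H_max = log2(K) = log2(41) = 5.3576 bits/symbol. Redundancy = 1 - H/H_max = 1 - 3.9/5.3576 = 1 - 0.7279 = 0.2721

0.2721


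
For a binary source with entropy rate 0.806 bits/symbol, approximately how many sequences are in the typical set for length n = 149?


log2|A_typical| = nH = 149 * 0.806 = 120.094, so |A_typical| ~ 2^120.094 = 1.419e+36

1.419e+36


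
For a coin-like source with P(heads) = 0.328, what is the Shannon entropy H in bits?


H = -p*log2(p) - (1-p)*log2(1-p). -0.328*log2(0.328) = 0.527500; -0.672*log2(0.672) = 0.385370. H = 0.527500 + 0.385370 = 0.9129

0.9129 bits


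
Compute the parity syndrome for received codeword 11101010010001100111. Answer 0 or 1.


Syndrome = XOR of all bits = 1 XOR 1 XOR 1 XOR 0 XOR 1 XOR 0 XOR 1 XOR 0 XOR 0 XOR 1 XOR 0 XOR 0 XOR 0 XOR 1 XOR 1 XOR 0 XOR 0 XOR 1 XOR 1 XOR 1 = 1

1


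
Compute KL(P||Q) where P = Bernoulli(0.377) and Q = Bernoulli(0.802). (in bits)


KL = p*log2(p/q) + (1-p)*log2((1-p)/(1-q)) = 0.377*log2(0.377/0.802) + 0.623*log2(0.623/0.198) = 0.6197

0.6197 bits


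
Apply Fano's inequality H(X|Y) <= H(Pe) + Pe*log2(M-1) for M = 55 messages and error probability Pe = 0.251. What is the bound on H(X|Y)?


H(Pe) = -Pe*log2(Pe) - (1-Pe)*log2(1-Pe) = -0.251*log2(0.251) - 0.749*log2(0.749) = 0.500554 + 0.312305 = 0.8129. Pe*log2(M-1) = 0.251*log2(54) = 1.444477. Bound = H(Pe) + Pe*log2(M-1) = 0.500554 + 0.312305 + 1.444477 = 2.2573

2.2573 bits


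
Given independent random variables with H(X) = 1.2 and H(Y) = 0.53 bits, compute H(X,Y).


For independent variables, H(X,Y) = H(X) + H(Y) = 1.2 + 0.53 = 1.73

1.73 bits


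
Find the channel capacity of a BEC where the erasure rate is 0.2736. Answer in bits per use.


C = 1 - epsilon = 1 - 0.2736 = 0.7264

0.7264 bits


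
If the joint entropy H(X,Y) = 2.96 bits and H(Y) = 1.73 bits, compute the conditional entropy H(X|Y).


H(X|Y) = H(X,Y) - H(Y) = 2.96 - 1.73 = 1.23

1.23 bits


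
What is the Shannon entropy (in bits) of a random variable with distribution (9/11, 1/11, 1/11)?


H = -sum(p_i * log2(p_i)). Terms: -(9/11)*log2(9/11) = 0.236869; -(1/11)*log2(1/11) = 0.314494; -(1/11)*log2(1/11) = 0.314494. H = 0.236869 + 0.314494 + 0.314494 = 0.8659

0.8659 bits


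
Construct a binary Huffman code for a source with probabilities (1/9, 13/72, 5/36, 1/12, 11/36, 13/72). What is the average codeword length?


Huffman construction (repeatedly merge the two least-probable nodes; each merge adds 1 bit to every symbol beneath it): 1/12 + 1/9 = 7/36; 5/36 + 13/72 = 23/72; 13/72 + 7/36 = 3/8; 11/36 + 23/72 = 5/8; 3/8 + 5/8 = 1. Resulting codeword lengths (in the order the probabilities were given): (3, 3, 3, 3, 2, 2). L_avg = sum(p_i * l_i) = 1/9*3 + 13/72*3 + 5/36*3 + 1/12*3 + 11/36*2 + 13/72*2 = 181/72 = 2.5139

2.5139 bits


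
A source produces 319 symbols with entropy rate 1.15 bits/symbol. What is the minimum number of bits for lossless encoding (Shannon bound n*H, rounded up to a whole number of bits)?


Minimum bits >= n * H = 319 * 1.15 = 366.85, rounded up to a whole number of bits = 367

367 bits


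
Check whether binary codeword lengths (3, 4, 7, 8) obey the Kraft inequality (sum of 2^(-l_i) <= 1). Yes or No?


Kraft sum = sum(2^(-l_i)) = 0.1992, need <= 1. Result: satisfied (a binary prefix-free code with these lengths exists)

Yes


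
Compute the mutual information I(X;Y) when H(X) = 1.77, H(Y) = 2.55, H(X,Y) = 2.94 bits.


I(X;Y) = H(X) + H(Y) - H(X,Y) = 1.77 + 2.55 - 2.94 = 1.38

1.38 bits


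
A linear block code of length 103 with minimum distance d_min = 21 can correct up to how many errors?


Correction capability = floor((d-1)/2) = floor((21-1)/2) = 10

10 errors


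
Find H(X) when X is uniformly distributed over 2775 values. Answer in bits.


H = log2(n) = log2(2775) = 11.4383

11.4383 bits


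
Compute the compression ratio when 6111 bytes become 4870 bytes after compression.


Ratio = original / compressed = 6111 / 4870 = 1.2548

1.2548


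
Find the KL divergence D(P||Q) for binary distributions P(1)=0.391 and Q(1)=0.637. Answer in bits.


KL = p*log2(p/q) + (1-p)*log2((1-p)/(1-q)) = 0.391*log2(0.391/0.637) + 0.609*log2(0.609/0.363) = 0.1793

0.1793 bits


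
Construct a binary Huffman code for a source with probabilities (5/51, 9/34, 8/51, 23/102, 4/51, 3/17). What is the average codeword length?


Huffman construction (repeatedly merge the two least-probable nodes; each merge adds 1 bit to every symbol beneath it): 4/51 + 5/51 = 3/17; 8/51 + 3/17 = 1/3; 3/17 + 23/102 = 41/102; 9/34 + 1/3 = 61/102; 41/102 + 61/102 = 1. Resulting codeword lengths (in the order the probabilities were given): (3, 2, 3, 2, 3, 3). L_avg = sum(p_i * l_i) = 5/51*3 + 9/34*2 + 8/51*3 + 23/102*2 + 4/51*3 + 3/17*3 = 128/51 = 2.5098

2.5098 bits


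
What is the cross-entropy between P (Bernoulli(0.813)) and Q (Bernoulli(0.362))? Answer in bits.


H(P,Q) = -p*log2(q) - (1-p)*log2(1-q). -0.813*log2(0.362) = 1.191808; -0.187*log2(0.638) = 0.121246. H(P,Q) = 1.191808 + 0.121246 = 1.3131

1.3131 bits


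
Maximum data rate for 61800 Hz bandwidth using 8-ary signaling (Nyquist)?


Rate = 2 * B * log2(M) = 2 * 61800 * 3.0 = 370800.0

370800.0 bps


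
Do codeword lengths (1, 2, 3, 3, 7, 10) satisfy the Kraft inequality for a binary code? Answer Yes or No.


Kraft sum = sum(2^(-l_i)) = 1.0088, need <= 1. Result: violated (a binary prefix-free code with these lengths cannot exist)

No


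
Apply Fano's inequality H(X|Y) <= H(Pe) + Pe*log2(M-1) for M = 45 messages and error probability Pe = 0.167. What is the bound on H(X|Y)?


H(Pe) = -Pe*log2(Pe) - (1-Pe)*log2(1-Pe) = -0.167*log2(0.167) - 0.833*log2(0.833) = 0.431207 + 0.219588 = 0.6508. Pe*log2(M-1) = 0.167*log2(44) = 0.911725. Bound = H(Pe) + Pe*log2(M-1) = 0.431207 + 0.219588 + 0.911725 = 1.5625

1.5625 bits


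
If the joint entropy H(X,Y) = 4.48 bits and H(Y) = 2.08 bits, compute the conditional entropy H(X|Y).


H(X|Y) = H(X,Y) - H(Y) = 4.48 - 2.08 = 2.4

2.4 bits


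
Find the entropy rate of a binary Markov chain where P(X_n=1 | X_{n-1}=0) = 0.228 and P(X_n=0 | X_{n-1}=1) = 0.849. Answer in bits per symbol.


Stationary distribution: pi_0 = p10/(p01+p10) = 0.7883, pi_1 = 0.2117. Entropy rate H' = pi_0*H(p01) + pi_1*H(p10) = 0.7883*0.7745 + 0.2117*0.6123 = 0.7402

0.7402 bits/symbol


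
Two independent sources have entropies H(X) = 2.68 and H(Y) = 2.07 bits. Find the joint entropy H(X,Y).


For independent variables, H(X,Y) = H(X) + H(Y) = 2.68 + 2.07 = 4.75

4.75 bits


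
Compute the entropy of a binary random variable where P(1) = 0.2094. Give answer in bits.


H = -p*log2(p) - (1-p)*log2(1-p). -0.2094*log2(0.2094) = 0.472337; -0.7906*log2(0.7906) = 0.267998. H = 0.472337 + 0.267998 = 0.7403

0.7403 bits


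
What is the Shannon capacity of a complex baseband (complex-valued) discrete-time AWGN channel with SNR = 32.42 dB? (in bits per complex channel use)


SNR_linear = 10^(32.42/10) = 1745.8222; C = log2(1 + SNR_linear) = log2(1 + 1745.8222) = 10.7705

10.7705 bits/channel use


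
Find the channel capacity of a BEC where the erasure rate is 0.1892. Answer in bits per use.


C = 1 - epsilon = 1 - 0.1892 = 0.8108

0.8108 bits


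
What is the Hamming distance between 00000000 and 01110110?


Count differing positions: . ^ ^ ^ . ^ ^ . = 5 differences

5


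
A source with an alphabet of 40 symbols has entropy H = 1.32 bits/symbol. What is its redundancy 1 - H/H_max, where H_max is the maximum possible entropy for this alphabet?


H_max = log2(K) = log2(40) = 5.3219 bits/symbol. Redundancy = 1 - H/H_max = 1 - 1.32/5.3219 = 1 - 0.248 = 0.752

0.752


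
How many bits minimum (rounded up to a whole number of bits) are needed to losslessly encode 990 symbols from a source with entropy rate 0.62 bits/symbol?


Minimum bits >= n * H = 990 * 0.62 = 613.8, rounded up to a whole number of bits = 614

614 bits


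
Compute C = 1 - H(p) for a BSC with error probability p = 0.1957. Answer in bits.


H(p) = -p*log2(p) - (1-p)*log2(1-p) = -0.1957*log2(0.1957) - 0.8043*log2(0.8043) = 0.460538 + 0.252707 = 0.7132. C = 1 - H(p) = 1 - 0.7132 = 0.2868

0.2868 bits
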